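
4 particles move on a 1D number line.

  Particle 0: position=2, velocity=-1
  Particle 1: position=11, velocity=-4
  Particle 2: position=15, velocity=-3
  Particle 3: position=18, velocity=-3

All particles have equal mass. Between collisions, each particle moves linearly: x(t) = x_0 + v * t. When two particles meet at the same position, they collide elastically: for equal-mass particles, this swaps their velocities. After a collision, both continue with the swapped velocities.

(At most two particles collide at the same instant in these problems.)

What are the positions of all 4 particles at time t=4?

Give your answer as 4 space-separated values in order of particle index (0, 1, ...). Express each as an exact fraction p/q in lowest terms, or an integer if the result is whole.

Answer: -5 -2 3 6

Derivation:
Collision at t=3: particles 0 and 1 swap velocities; positions: p0=-1 p1=-1 p2=6 p3=9; velocities now: v0=-4 v1=-1 v2=-3 v3=-3
Advance to t=4 (no further collisions before then); velocities: v0=-4 v1=-1 v2=-3 v3=-3; positions = -5 -2 3 6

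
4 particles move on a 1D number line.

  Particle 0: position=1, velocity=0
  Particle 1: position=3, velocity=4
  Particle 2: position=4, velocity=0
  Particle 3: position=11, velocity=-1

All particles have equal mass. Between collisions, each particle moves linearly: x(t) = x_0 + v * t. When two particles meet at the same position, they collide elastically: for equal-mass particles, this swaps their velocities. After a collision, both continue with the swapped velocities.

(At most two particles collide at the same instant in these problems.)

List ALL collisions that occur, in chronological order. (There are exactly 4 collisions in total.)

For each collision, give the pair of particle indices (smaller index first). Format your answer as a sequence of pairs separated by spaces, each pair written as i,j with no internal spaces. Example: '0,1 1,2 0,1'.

Answer: 1,2 2,3 1,2 0,1

Derivation:
Collision at t=1/4: particles 1 and 2 swap velocities; positions: p0=1 p1=4 p2=4 p3=43/4; velocities now: v0=0 v1=0 v2=4 v3=-1
Collision at t=8/5: particles 2 and 3 swap velocities; positions: p0=1 p1=4 p2=47/5 p3=47/5; velocities now: v0=0 v1=0 v2=-1 v3=4
Collision at t=7: particles 1 and 2 swap velocities; positions: p0=1 p1=4 p2=4 p3=31; velocities now: v0=0 v1=-1 v2=0 v3=4
Collision at t=10: particles 0 and 1 swap velocities; positions: p0=1 p1=1 p2=4 p3=43; velocities now: v0=-1 v1=0 v2=0 v3=4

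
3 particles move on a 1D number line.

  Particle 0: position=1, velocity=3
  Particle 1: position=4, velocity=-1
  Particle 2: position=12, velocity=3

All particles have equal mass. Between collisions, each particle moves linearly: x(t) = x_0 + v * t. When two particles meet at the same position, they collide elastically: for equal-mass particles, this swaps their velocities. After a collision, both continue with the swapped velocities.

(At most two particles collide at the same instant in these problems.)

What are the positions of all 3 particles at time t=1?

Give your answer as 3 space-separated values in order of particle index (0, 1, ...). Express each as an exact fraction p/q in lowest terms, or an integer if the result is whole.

Collision at t=3/4: particles 0 and 1 swap velocities; positions: p0=13/4 p1=13/4 p2=57/4; velocities now: v0=-1 v1=3 v2=3
Advance to t=1 (no further collisions before then); velocities: v0=-1 v1=3 v2=3; positions = 3 4 15

Answer: 3 4 15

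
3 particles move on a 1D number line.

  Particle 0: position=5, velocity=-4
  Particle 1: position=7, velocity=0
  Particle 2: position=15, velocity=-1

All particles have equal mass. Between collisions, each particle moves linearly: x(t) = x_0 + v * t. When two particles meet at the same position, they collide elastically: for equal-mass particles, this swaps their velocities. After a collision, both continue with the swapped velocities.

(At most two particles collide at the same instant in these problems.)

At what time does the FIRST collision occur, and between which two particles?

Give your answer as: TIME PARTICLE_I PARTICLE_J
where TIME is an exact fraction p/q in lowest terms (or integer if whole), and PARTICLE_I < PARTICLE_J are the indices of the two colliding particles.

Pair (0,1): pos 5,7 vel -4,0 -> not approaching (rel speed -4 <= 0)
Pair (1,2): pos 7,15 vel 0,-1 -> gap=8, closing at 1/unit, collide at t=8
Earliest collision: t=8 between 1 and 2

Answer: 8 1 2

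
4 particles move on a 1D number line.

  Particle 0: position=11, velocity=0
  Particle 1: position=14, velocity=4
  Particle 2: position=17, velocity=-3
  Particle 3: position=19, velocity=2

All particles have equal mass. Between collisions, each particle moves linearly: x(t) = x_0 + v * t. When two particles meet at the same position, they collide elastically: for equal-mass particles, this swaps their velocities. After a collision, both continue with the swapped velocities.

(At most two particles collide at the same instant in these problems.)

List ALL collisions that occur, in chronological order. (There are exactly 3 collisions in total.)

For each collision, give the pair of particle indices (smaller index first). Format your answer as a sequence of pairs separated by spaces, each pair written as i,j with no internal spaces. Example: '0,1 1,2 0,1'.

Collision at t=3/7: particles 1 and 2 swap velocities; positions: p0=11 p1=110/7 p2=110/7 p3=139/7; velocities now: v0=0 v1=-3 v2=4 v3=2
Collision at t=2: particles 0 and 1 swap velocities; positions: p0=11 p1=11 p2=22 p3=23; velocities now: v0=-3 v1=0 v2=4 v3=2
Collision at t=5/2: particles 2 and 3 swap velocities; positions: p0=19/2 p1=11 p2=24 p3=24; velocities now: v0=-3 v1=0 v2=2 v3=4

Answer: 1,2 0,1 2,3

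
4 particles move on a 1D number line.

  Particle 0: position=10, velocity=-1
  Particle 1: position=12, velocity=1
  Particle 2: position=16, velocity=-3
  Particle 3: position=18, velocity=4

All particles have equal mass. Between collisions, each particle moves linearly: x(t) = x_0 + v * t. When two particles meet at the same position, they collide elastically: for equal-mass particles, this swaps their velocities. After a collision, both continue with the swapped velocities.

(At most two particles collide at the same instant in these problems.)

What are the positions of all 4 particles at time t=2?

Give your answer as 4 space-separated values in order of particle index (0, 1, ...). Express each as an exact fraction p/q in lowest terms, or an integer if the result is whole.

Answer: 8 10 14 26

Derivation:
Collision at t=1: particles 1 and 2 swap velocities; positions: p0=9 p1=13 p2=13 p3=22; velocities now: v0=-1 v1=-3 v2=1 v3=4
Advance to t=2 (no further collisions before then); velocities: v0=-1 v1=-3 v2=1 v3=4; positions = 8 10 14 26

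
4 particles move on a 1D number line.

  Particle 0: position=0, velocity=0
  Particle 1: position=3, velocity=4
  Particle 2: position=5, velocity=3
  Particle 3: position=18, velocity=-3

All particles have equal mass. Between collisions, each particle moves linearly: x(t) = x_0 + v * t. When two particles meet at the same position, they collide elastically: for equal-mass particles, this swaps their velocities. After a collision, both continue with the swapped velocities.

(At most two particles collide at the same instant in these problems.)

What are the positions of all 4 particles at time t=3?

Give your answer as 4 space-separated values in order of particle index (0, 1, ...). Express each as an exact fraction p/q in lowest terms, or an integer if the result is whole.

Collision at t=2: particles 1 and 2 swap velocities; positions: p0=0 p1=11 p2=11 p3=12; velocities now: v0=0 v1=3 v2=4 v3=-3
Collision at t=15/7: particles 2 and 3 swap velocities; positions: p0=0 p1=80/7 p2=81/7 p3=81/7; velocities now: v0=0 v1=3 v2=-3 v3=4
Collision at t=13/6: particles 1 and 2 swap velocities; positions: p0=0 p1=23/2 p2=23/2 p3=35/3; velocities now: v0=0 v1=-3 v2=3 v3=4
Advance to t=3 (no further collisions before then); velocities: v0=0 v1=-3 v2=3 v3=4; positions = 0 9 14 15

Answer: 0 9 14 15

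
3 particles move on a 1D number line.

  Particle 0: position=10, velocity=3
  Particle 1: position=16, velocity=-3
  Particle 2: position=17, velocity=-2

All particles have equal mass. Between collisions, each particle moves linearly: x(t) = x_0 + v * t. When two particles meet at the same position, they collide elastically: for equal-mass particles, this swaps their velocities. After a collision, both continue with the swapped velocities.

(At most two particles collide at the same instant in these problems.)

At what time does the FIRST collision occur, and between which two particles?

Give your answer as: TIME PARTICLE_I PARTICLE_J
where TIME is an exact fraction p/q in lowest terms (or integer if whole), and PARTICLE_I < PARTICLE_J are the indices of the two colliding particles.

Pair (0,1): pos 10,16 vel 3,-3 -> gap=6, closing at 6/unit, collide at t=1
Pair (1,2): pos 16,17 vel -3,-2 -> not approaching (rel speed -1 <= 0)
Earliest collision: t=1 between 0 and 1

Answer: 1 0 1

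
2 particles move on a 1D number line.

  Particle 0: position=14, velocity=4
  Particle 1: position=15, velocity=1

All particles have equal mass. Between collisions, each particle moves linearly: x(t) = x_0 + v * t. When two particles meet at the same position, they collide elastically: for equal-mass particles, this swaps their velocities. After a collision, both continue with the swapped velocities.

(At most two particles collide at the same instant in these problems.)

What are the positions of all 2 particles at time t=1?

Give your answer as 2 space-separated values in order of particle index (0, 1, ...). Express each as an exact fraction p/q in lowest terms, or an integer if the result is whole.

Collision at t=1/3: particles 0 and 1 swap velocities; positions: p0=46/3 p1=46/3; velocities now: v0=1 v1=4
Advance to t=1 (no further collisions before then); velocities: v0=1 v1=4; positions = 16 18

Answer: 16 18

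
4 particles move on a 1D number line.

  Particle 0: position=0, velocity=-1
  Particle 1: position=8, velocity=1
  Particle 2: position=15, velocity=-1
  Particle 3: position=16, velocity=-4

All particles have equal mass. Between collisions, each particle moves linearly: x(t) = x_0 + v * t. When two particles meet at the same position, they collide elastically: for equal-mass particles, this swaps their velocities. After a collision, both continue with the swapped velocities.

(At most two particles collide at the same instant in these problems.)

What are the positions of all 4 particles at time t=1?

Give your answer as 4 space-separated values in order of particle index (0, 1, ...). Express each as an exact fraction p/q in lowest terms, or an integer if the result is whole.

Collision at t=1/3: particles 2 and 3 swap velocities; positions: p0=-1/3 p1=25/3 p2=44/3 p3=44/3; velocities now: v0=-1 v1=1 v2=-4 v3=-1
Advance to t=1 (no further collisions before then); velocities: v0=-1 v1=1 v2=-4 v3=-1; positions = -1 9 12 14

Answer: -1 9 12 14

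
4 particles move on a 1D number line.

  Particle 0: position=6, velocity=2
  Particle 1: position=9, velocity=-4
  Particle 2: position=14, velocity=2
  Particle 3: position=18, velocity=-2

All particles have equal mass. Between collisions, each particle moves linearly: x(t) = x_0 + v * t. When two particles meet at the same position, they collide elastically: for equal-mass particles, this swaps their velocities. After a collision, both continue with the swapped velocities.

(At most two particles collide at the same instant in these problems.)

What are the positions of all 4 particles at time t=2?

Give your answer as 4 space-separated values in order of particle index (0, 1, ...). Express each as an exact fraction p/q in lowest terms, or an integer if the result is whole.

Answer: 1 10 14 18

Derivation:
Collision at t=1/2: particles 0 and 1 swap velocities; positions: p0=7 p1=7 p2=15 p3=17; velocities now: v0=-4 v1=2 v2=2 v3=-2
Collision at t=1: particles 2 and 3 swap velocities; positions: p0=5 p1=8 p2=16 p3=16; velocities now: v0=-4 v1=2 v2=-2 v3=2
Advance to t=2 (no further collisions before then); velocities: v0=-4 v1=2 v2=-2 v3=2; positions = 1 10 14 18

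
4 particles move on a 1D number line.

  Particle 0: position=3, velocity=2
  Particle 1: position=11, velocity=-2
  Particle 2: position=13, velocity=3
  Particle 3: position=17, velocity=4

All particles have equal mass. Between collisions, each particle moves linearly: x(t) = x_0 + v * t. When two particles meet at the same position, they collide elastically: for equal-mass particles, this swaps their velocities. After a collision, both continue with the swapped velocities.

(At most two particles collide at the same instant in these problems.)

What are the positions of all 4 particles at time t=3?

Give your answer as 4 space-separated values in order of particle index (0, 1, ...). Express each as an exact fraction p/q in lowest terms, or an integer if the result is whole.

Answer: 5 9 22 29

Derivation:
Collision at t=2: particles 0 and 1 swap velocities; positions: p0=7 p1=7 p2=19 p3=25; velocities now: v0=-2 v1=2 v2=3 v3=4
Advance to t=3 (no further collisions before then); velocities: v0=-2 v1=2 v2=3 v3=4; positions = 5 9 22 29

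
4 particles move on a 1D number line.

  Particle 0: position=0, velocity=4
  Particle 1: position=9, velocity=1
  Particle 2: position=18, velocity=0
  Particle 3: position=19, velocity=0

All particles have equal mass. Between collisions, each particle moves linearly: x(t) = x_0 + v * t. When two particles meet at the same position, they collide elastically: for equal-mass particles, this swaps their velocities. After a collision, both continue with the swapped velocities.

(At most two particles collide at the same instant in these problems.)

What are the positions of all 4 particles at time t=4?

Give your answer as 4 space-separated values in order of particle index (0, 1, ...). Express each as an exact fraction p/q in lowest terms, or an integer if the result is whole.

Answer: 13 16 18 19

Derivation:
Collision at t=3: particles 0 and 1 swap velocities; positions: p0=12 p1=12 p2=18 p3=19; velocities now: v0=1 v1=4 v2=0 v3=0
Advance to t=4 (no further collisions before then); velocities: v0=1 v1=4 v2=0 v3=0; positions = 13 16 18 19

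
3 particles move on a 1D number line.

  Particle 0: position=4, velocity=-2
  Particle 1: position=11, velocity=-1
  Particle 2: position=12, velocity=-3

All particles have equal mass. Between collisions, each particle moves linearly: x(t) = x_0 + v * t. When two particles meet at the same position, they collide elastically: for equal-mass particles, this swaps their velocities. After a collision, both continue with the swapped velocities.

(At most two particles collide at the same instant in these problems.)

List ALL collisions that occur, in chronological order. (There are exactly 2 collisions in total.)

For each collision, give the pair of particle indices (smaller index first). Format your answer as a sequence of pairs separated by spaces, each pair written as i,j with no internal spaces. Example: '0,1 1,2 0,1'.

Answer: 1,2 0,1

Derivation:
Collision at t=1/2: particles 1 and 2 swap velocities; positions: p0=3 p1=21/2 p2=21/2; velocities now: v0=-2 v1=-3 v2=-1
Collision at t=8: particles 0 and 1 swap velocities; positions: p0=-12 p1=-12 p2=3; velocities now: v0=-3 v1=-2 v2=-1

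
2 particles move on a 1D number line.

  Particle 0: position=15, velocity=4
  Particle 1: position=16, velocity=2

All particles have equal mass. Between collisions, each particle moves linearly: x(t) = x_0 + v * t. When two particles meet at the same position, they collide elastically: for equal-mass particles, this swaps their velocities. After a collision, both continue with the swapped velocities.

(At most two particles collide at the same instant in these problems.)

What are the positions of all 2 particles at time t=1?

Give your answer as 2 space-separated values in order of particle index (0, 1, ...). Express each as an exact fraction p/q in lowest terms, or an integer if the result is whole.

Collision at t=1/2: particles 0 and 1 swap velocities; positions: p0=17 p1=17; velocities now: v0=2 v1=4
Advance to t=1 (no further collisions before then); velocities: v0=2 v1=4; positions = 18 19

Answer: 18 19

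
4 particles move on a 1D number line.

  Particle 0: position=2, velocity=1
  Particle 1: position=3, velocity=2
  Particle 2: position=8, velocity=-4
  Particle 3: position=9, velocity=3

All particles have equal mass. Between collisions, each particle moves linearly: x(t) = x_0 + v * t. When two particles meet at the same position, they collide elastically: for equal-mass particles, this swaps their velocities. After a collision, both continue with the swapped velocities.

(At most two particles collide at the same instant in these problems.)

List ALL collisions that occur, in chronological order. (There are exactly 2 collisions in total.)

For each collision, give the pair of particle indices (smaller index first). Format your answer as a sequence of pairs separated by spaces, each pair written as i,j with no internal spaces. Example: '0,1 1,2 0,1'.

Answer: 1,2 0,1

Derivation:
Collision at t=5/6: particles 1 and 2 swap velocities; positions: p0=17/6 p1=14/3 p2=14/3 p3=23/2; velocities now: v0=1 v1=-4 v2=2 v3=3
Collision at t=6/5: particles 0 and 1 swap velocities; positions: p0=16/5 p1=16/5 p2=27/5 p3=63/5; velocities now: v0=-4 v1=1 v2=2 v3=3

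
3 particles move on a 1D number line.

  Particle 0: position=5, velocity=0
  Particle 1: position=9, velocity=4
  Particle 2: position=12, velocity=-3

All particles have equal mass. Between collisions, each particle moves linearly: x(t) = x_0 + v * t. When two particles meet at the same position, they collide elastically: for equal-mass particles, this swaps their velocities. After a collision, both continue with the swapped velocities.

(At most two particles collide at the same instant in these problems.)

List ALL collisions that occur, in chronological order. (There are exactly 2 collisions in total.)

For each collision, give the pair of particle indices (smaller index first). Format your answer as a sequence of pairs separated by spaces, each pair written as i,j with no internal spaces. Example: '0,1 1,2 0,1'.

Answer: 1,2 0,1

Derivation:
Collision at t=3/7: particles 1 and 2 swap velocities; positions: p0=5 p1=75/7 p2=75/7; velocities now: v0=0 v1=-3 v2=4
Collision at t=7/3: particles 0 and 1 swap velocities; positions: p0=5 p1=5 p2=55/3; velocities now: v0=-3 v1=0 v2=4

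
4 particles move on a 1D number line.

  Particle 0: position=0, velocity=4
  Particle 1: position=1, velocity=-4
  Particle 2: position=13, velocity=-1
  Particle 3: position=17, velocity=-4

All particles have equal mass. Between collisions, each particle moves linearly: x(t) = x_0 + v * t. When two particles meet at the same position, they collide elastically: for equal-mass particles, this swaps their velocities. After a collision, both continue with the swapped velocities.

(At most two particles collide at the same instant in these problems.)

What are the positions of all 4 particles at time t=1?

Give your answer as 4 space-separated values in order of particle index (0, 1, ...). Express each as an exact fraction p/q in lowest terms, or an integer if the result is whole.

Collision at t=1/8: particles 0 and 1 swap velocities; positions: p0=1/2 p1=1/2 p2=103/8 p3=33/2; velocities now: v0=-4 v1=4 v2=-1 v3=-4
Advance to t=1 (no further collisions before then); velocities: v0=-4 v1=4 v2=-1 v3=-4; positions = -3 4 12 13

Answer: -3 4 12 13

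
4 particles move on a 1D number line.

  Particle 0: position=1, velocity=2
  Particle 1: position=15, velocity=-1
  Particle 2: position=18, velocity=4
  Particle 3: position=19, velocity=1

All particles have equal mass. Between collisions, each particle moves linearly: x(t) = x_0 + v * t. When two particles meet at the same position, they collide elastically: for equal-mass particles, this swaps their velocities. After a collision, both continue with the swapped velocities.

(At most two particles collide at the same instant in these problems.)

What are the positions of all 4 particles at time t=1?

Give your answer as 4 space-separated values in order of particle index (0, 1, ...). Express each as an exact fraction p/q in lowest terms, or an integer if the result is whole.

Collision at t=1/3: particles 2 and 3 swap velocities; positions: p0=5/3 p1=44/3 p2=58/3 p3=58/3; velocities now: v0=2 v1=-1 v2=1 v3=4
Advance to t=1 (no further collisions before then); velocities: v0=2 v1=-1 v2=1 v3=4; positions = 3 14 20 22

Answer: 3 14 20 22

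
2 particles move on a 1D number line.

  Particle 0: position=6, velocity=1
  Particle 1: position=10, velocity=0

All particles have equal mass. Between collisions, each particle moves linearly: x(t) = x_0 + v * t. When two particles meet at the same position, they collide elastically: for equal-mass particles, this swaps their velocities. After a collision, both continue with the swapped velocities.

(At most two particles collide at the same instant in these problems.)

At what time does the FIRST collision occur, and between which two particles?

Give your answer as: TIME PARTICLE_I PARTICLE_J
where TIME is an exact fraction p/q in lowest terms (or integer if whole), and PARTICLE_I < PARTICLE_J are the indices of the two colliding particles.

Pair (0,1): pos 6,10 vel 1,0 -> gap=4, closing at 1/unit, collide at t=4
Earliest collision: t=4 between 0 and 1

Answer: 4 0 1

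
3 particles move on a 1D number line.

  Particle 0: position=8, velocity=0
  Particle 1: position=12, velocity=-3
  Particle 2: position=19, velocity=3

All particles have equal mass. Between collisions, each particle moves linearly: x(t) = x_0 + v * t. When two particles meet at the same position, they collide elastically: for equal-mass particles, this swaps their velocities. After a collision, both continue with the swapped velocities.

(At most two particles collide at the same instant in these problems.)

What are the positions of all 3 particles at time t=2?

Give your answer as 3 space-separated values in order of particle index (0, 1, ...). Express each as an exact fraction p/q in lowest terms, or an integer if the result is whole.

Collision at t=4/3: particles 0 and 1 swap velocities; positions: p0=8 p1=8 p2=23; velocities now: v0=-3 v1=0 v2=3
Advance to t=2 (no further collisions before then); velocities: v0=-3 v1=0 v2=3; positions = 6 8 25

Answer: 6 8 25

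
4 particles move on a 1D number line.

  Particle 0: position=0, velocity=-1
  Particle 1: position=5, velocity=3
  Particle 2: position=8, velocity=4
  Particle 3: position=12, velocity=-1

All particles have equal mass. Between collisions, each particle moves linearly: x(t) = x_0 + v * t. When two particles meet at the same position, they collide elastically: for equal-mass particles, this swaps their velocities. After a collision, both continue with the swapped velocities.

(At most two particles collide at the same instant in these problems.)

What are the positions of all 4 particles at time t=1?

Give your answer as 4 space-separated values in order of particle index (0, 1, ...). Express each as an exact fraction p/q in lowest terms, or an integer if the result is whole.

Collision at t=4/5: particles 2 and 3 swap velocities; positions: p0=-4/5 p1=37/5 p2=56/5 p3=56/5; velocities now: v0=-1 v1=3 v2=-1 v3=4
Advance to t=1 (no further collisions before then); velocities: v0=-1 v1=3 v2=-1 v3=4; positions = -1 8 11 12

Answer: -1 8 11 12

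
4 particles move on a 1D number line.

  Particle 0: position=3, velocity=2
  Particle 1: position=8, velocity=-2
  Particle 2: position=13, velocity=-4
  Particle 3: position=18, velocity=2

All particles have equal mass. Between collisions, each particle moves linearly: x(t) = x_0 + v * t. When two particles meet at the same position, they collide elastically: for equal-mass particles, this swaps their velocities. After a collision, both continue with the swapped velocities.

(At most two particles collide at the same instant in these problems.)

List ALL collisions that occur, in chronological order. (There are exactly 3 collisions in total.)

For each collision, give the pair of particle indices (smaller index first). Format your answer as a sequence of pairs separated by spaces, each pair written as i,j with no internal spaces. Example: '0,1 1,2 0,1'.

Collision at t=5/4: particles 0 and 1 swap velocities; positions: p0=11/2 p1=11/2 p2=8 p3=41/2; velocities now: v0=-2 v1=2 v2=-4 v3=2
Collision at t=5/3: particles 1 and 2 swap velocities; positions: p0=14/3 p1=19/3 p2=19/3 p3=64/3; velocities now: v0=-2 v1=-4 v2=2 v3=2
Collision at t=5/2: particles 0 and 1 swap velocities; positions: p0=3 p1=3 p2=8 p3=23; velocities now: v0=-4 v1=-2 v2=2 v3=2

Answer: 0,1 1,2 0,1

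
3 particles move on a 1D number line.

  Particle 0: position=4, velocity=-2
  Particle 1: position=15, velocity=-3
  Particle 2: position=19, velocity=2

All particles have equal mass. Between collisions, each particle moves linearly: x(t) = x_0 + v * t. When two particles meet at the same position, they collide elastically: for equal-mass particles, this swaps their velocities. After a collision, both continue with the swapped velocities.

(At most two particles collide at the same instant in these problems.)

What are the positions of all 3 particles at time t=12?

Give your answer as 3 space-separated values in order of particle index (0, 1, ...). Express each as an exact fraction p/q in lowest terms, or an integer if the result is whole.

Answer: -21 -20 43

Derivation:
Collision at t=11: particles 0 and 1 swap velocities; positions: p0=-18 p1=-18 p2=41; velocities now: v0=-3 v1=-2 v2=2
Advance to t=12 (no further collisions before then); velocities: v0=-3 v1=-2 v2=2; positions = -21 -20 43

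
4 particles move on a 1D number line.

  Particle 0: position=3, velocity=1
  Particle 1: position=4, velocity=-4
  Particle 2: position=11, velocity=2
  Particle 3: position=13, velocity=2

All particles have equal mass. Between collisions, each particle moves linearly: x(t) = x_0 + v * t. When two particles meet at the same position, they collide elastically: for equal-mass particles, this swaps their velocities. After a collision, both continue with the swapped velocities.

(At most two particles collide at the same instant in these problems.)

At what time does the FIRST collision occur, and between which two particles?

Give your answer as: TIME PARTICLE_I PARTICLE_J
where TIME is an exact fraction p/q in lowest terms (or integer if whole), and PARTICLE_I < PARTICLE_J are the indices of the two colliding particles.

Pair (0,1): pos 3,4 vel 1,-4 -> gap=1, closing at 5/unit, collide at t=1/5
Pair (1,2): pos 4,11 vel -4,2 -> not approaching (rel speed -6 <= 0)
Pair (2,3): pos 11,13 vel 2,2 -> not approaching (rel speed 0 <= 0)
Earliest collision: t=1/5 between 0 and 1

Answer: 1/5 0 1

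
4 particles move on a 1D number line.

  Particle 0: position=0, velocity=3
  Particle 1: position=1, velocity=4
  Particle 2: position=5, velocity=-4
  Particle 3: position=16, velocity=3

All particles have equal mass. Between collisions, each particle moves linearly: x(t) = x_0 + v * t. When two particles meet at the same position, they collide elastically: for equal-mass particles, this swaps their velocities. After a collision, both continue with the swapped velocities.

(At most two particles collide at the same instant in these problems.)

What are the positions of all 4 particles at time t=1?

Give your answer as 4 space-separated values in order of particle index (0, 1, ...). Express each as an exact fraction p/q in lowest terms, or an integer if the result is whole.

Collision at t=1/2: particles 1 and 2 swap velocities; positions: p0=3/2 p1=3 p2=3 p3=35/2; velocities now: v0=3 v1=-4 v2=4 v3=3
Collision at t=5/7: particles 0 and 1 swap velocities; positions: p0=15/7 p1=15/7 p2=27/7 p3=127/7; velocities now: v0=-4 v1=3 v2=4 v3=3
Advance to t=1 (no further collisions before then); velocities: v0=-4 v1=3 v2=4 v3=3; positions = 1 3 5 19

Answer: 1 3 5 19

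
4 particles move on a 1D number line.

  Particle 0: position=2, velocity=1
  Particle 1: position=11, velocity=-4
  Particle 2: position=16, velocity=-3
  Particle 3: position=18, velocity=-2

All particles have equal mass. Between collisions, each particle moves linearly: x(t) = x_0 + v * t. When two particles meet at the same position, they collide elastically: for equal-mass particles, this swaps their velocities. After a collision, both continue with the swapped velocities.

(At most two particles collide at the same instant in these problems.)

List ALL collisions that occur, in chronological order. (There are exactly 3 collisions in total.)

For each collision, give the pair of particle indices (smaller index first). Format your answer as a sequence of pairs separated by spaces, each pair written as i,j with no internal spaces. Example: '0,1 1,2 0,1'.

Collision at t=9/5: particles 0 and 1 swap velocities; positions: p0=19/5 p1=19/5 p2=53/5 p3=72/5; velocities now: v0=-4 v1=1 v2=-3 v3=-2
Collision at t=7/2: particles 1 and 2 swap velocities; positions: p0=-3 p1=11/2 p2=11/2 p3=11; velocities now: v0=-4 v1=-3 v2=1 v3=-2
Collision at t=16/3: particles 2 and 3 swap velocities; positions: p0=-31/3 p1=0 p2=22/3 p3=22/3; velocities now: v0=-4 v1=-3 v2=-2 v3=1

Answer: 0,1 1,2 2,3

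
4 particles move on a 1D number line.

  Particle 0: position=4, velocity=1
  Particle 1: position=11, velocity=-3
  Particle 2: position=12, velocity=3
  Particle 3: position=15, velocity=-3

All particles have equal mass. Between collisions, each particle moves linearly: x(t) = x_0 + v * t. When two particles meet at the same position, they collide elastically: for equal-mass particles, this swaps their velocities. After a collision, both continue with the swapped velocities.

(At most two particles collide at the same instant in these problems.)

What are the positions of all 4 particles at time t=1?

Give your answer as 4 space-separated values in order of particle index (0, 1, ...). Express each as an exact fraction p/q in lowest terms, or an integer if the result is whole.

Collision at t=1/2: particles 2 and 3 swap velocities; positions: p0=9/2 p1=19/2 p2=27/2 p3=27/2; velocities now: v0=1 v1=-3 v2=-3 v3=3
Advance to t=1 (no further collisions before then); velocities: v0=1 v1=-3 v2=-3 v3=3; positions = 5 8 12 15

Answer: 5 8 12 15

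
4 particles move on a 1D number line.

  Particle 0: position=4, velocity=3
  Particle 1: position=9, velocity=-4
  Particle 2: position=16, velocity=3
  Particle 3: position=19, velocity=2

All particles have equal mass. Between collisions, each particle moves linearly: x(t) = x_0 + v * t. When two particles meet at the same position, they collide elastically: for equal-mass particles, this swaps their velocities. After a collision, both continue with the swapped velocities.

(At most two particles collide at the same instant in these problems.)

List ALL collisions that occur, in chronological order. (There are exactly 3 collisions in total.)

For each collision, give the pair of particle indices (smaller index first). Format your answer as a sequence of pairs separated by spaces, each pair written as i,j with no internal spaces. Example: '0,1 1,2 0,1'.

Collision at t=5/7: particles 0 and 1 swap velocities; positions: p0=43/7 p1=43/7 p2=127/7 p3=143/7; velocities now: v0=-4 v1=3 v2=3 v3=2
Collision at t=3: particles 2 and 3 swap velocities; positions: p0=-3 p1=13 p2=25 p3=25; velocities now: v0=-4 v1=3 v2=2 v3=3
Collision at t=15: particles 1 and 2 swap velocities; positions: p0=-51 p1=49 p2=49 p3=61; velocities now: v0=-4 v1=2 v2=3 v3=3

Answer: 0,1 2,3 1,2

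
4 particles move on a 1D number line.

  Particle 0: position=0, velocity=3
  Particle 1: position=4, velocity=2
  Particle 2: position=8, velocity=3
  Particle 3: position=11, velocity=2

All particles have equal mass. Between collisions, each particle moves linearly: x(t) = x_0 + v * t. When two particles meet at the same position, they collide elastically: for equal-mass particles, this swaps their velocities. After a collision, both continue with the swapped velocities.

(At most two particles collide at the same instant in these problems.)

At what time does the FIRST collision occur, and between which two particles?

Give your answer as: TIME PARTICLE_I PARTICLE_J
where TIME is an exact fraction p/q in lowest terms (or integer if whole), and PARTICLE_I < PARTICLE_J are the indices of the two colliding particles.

Answer: 3 2 3

Derivation:
Pair (0,1): pos 0,4 vel 3,2 -> gap=4, closing at 1/unit, collide at t=4
Pair (1,2): pos 4,8 vel 2,3 -> not approaching (rel speed -1 <= 0)
Pair (2,3): pos 8,11 vel 3,2 -> gap=3, closing at 1/unit, collide at t=3
Earliest collision: t=3 between 2 and 3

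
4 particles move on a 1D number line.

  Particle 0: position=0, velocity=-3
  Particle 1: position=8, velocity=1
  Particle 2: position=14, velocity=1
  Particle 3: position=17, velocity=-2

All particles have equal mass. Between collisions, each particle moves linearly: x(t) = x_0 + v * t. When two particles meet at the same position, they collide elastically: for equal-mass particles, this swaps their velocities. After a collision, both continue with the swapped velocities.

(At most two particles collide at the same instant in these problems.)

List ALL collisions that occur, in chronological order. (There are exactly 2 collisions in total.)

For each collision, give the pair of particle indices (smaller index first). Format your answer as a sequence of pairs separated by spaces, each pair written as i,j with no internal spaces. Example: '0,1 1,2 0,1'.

Collision at t=1: particles 2 and 3 swap velocities; positions: p0=-3 p1=9 p2=15 p3=15; velocities now: v0=-3 v1=1 v2=-2 v3=1
Collision at t=3: particles 1 and 2 swap velocities; positions: p0=-9 p1=11 p2=11 p3=17; velocities now: v0=-3 v1=-2 v2=1 v3=1

Answer: 2,3 1,2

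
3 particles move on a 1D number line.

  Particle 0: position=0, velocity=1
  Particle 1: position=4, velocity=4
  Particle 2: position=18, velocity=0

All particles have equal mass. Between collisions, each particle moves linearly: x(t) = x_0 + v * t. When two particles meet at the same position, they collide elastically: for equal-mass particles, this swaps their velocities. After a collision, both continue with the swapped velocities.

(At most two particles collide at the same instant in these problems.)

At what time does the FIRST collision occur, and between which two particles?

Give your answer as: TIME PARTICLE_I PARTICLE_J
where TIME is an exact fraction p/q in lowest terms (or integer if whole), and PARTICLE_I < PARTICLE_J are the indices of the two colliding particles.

Pair (0,1): pos 0,4 vel 1,4 -> not approaching (rel speed -3 <= 0)
Pair (1,2): pos 4,18 vel 4,0 -> gap=14, closing at 4/unit, collide at t=7/2
Earliest collision: t=7/2 between 1 and 2

Answer: 7/2 1 2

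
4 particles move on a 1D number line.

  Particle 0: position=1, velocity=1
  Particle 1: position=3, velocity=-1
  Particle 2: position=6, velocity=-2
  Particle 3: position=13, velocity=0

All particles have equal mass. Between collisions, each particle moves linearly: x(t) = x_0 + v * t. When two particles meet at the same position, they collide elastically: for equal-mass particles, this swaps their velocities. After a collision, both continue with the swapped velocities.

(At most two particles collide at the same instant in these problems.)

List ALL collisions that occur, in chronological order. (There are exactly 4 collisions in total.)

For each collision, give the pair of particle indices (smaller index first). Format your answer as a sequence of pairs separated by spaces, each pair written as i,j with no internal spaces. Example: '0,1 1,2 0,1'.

Answer: 0,1 1,2 0,1 2,3

Derivation:
Collision at t=1: particles 0 and 1 swap velocities; positions: p0=2 p1=2 p2=4 p3=13; velocities now: v0=-1 v1=1 v2=-2 v3=0
Collision at t=5/3: particles 1 and 2 swap velocities; positions: p0=4/3 p1=8/3 p2=8/3 p3=13; velocities now: v0=-1 v1=-2 v2=1 v3=0
Collision at t=3: particles 0 and 1 swap velocities; positions: p0=0 p1=0 p2=4 p3=13; velocities now: v0=-2 v1=-1 v2=1 v3=0
Collision at t=12: particles 2 and 3 swap velocities; positions: p0=-18 p1=-9 p2=13 p3=13; velocities now: v0=-2 v1=-1 v2=0 v3=1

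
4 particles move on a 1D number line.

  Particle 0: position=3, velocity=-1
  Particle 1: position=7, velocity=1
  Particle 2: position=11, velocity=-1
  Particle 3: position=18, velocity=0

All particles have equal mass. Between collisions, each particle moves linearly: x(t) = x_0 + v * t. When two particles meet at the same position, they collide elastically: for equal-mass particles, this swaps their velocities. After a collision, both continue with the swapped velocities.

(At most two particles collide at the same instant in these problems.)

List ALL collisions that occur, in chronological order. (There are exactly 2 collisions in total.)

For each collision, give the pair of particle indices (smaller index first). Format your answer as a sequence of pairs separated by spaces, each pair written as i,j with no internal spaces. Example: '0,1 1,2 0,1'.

Answer: 1,2 2,3

Derivation:
Collision at t=2: particles 1 and 2 swap velocities; positions: p0=1 p1=9 p2=9 p3=18; velocities now: v0=-1 v1=-1 v2=1 v3=0
Collision at t=11: particles 2 and 3 swap velocities; positions: p0=-8 p1=0 p2=18 p3=18; velocities now: v0=-1 v1=-1 v2=0 v3=1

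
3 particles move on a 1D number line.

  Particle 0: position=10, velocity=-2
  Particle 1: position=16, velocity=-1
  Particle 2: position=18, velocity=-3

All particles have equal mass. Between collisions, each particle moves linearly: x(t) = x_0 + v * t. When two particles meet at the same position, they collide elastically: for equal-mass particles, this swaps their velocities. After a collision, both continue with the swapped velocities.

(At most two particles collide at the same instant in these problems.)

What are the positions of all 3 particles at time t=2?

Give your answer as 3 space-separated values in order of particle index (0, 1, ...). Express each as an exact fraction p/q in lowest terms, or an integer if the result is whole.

Answer: 6 12 14

Derivation:
Collision at t=1: particles 1 and 2 swap velocities; positions: p0=8 p1=15 p2=15; velocities now: v0=-2 v1=-3 v2=-1
Advance to t=2 (no further collisions before then); velocities: v0=-2 v1=-3 v2=-1; positions = 6 12 14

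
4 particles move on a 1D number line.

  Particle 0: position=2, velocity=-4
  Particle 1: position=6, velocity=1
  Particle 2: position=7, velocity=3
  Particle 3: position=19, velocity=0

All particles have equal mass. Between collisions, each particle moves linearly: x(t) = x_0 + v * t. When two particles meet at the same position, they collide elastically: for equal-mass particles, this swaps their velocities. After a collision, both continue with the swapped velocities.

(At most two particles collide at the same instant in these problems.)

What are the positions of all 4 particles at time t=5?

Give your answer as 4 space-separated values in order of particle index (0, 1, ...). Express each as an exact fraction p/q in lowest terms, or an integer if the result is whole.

Answer: -18 11 19 22

Derivation:
Collision at t=4: particles 2 and 3 swap velocities; positions: p0=-14 p1=10 p2=19 p3=19; velocities now: v0=-4 v1=1 v2=0 v3=3
Advance to t=5 (no further collisions before then); velocities: v0=-4 v1=1 v2=0 v3=3; positions = -18 11 19 22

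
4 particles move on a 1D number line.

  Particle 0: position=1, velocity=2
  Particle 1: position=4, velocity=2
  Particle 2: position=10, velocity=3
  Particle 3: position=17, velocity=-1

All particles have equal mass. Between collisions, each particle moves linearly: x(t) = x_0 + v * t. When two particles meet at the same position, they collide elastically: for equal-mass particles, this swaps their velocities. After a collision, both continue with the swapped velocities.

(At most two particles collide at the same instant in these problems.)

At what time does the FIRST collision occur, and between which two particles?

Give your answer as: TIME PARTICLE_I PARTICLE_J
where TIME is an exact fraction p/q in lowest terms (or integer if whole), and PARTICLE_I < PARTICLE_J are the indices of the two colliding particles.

Pair (0,1): pos 1,4 vel 2,2 -> not approaching (rel speed 0 <= 0)
Pair (1,2): pos 4,10 vel 2,3 -> not approaching (rel speed -1 <= 0)
Pair (2,3): pos 10,17 vel 3,-1 -> gap=7, closing at 4/unit, collide at t=7/4
Earliest collision: t=7/4 between 2 and 3

Answer: 7/4 2 3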